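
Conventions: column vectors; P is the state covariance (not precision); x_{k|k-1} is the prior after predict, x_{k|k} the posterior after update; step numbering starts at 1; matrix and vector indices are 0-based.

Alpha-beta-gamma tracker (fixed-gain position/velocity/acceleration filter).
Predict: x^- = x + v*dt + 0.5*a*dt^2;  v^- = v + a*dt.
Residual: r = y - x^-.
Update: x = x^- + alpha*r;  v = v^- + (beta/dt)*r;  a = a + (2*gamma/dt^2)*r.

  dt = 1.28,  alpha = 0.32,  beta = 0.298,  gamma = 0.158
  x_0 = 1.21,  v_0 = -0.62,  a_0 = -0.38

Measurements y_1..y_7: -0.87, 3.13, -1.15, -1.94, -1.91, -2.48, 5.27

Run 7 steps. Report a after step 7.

a_post = 0.9661

step 1: x_pred=0.1051  r=-0.9751  x^+=-0.2069  v^+=-1.3334  a^+=-0.5681
step 2: x_pred=-2.3791  r=5.5091  x^+=-0.6162  v^+=-0.7780  a^+=0.4945
step 3: x_pred=-1.2069  r=0.0569  x^+=-1.1887  v^+=-0.1318  a^+=0.5054
step 4: x_pred=-0.9433  r=-0.9967  x^+=-1.2623  v^+=0.2831  a^+=0.3132
step 5: x_pred=-0.6433  r=-1.2667  x^+=-1.0486  v^+=0.3891  a^+=0.0689
step 6: x_pred=-0.4941  r=-1.9859  x^+=-1.1296  v^+=0.0150  a^+=-0.3141
step 7: x_pred=-1.3677  r=6.6377  x^+=0.7563  v^+=1.1582  a^+=0.9661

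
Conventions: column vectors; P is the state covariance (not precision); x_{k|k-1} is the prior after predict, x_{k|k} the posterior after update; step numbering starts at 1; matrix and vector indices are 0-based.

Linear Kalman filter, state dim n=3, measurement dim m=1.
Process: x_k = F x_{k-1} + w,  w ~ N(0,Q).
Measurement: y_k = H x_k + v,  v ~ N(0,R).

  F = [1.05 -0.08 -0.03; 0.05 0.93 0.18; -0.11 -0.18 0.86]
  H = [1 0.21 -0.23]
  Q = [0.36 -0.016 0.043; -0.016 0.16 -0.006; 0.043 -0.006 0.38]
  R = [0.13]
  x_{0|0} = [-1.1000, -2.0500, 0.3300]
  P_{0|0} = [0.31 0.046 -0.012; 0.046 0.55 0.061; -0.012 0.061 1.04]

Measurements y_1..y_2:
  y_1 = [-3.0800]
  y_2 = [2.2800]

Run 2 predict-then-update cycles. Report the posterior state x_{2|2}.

step 1: x^-=[-1.0009, -1.9021, 0.7738]  P^-=[0.6996 -0.0064 -0.0347; -0.0064 0.6947 0.1026; -0.0347 0.1026 1.1560]  S=[0.9247]  K=[0.7637; 0.1253; -0.3018]  nu=[-1.5017]  x^+=[-2.1477, -2.0903, 1.2270]  P^+=[0.1602 -0.0949 0.1784; -0.0949 0.6801 0.1376; 0.1784 0.1376 1.0717]
step 2: x^-=[-2.1247, -1.8305, 1.6677]  P^-=[0.5473 -0.1286 0.1767; -0.1286 0.8238 0.1655; 0.1767 0.1655 1.1165]  S=[0.6215]  K=[0.7719; 0.0102; -0.0730]  nu=[5.1727]  x^+=[1.8680, -1.7779, 1.2900]  P^+=[0.1771 -0.1335 0.2117; -0.1335 0.8238 0.1659; 0.2117 0.1659 1.1132]

x_post = [1.8680, -1.7779, 1.2900]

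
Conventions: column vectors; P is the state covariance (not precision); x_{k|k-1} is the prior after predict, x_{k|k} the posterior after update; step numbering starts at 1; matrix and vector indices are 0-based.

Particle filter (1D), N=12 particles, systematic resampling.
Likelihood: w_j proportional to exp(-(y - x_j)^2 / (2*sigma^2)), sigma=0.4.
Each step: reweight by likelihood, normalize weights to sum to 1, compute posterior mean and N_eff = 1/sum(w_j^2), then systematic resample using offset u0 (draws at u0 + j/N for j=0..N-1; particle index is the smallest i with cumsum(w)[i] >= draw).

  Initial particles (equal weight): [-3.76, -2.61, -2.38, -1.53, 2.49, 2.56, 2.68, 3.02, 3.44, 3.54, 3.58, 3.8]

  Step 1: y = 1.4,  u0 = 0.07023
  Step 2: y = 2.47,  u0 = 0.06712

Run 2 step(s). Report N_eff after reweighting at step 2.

step 1: w=[0.0000, 0.0000, 0.0000, 0.0000, 0.5355, 0.3273, 0.1311, 0.0060, 0.0000, 0.0000, 0.0000, 0.0000]  mean=2.5411  Neff=2.4325  idx=[4, 4, 4, 4, 4, 4, 5, 5, 5, 5, 6, 6]
step 2: w=[0.0858, 0.0858, 0.0858, 0.0858, 0.0858, 0.0858, 0.0838, 0.0838, 0.0838, 0.0838, 0.0749, 0.0749]  mean=2.5419  Neff=11.9739  idx=[0, 1, 2, 3, 4, 5, 6, 7, 8, 9, 10, 11]

N_eff = 11.9739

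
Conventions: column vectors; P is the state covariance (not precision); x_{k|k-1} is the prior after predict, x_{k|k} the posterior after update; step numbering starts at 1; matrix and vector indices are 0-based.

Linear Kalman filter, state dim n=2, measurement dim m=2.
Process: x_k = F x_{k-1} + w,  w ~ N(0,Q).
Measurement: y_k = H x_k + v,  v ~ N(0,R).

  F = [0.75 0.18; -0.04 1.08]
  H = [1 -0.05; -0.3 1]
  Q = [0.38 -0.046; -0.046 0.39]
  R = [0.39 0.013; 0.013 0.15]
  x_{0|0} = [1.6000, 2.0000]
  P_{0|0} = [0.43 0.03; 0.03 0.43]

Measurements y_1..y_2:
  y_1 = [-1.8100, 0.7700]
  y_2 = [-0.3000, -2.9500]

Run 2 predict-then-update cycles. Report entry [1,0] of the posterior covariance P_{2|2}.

P_post[1,0] = 0.0658

step 1: x^-=[1.5600, 2.0960]  P^-=[0.6439 0.0488; 0.0488 0.8896]  S=[1.0313 -0.1751; -0.1751 1.0683]  K=[0.6162 -0.0341; 0.1474 0.8432]  nu=[-3.2652, -0.8580]  x^+=[-0.4228, 0.8913]  P^+=[0.2437 0.0760; 0.0760 0.1512]
step 2: x^-=[-0.1567, 0.9795]  P^-=[0.5425 0.0371; 0.0371 0.5602]  S=[0.9302 -0.1401; -0.1401 0.7367]  K=[0.5719 -0.0618; 0.1256 0.7691]  nu=[-0.0943, -3.9766]  x^+=[0.0351, -2.0908]  P^+=[0.2255 0.0658; 0.0658 0.1367]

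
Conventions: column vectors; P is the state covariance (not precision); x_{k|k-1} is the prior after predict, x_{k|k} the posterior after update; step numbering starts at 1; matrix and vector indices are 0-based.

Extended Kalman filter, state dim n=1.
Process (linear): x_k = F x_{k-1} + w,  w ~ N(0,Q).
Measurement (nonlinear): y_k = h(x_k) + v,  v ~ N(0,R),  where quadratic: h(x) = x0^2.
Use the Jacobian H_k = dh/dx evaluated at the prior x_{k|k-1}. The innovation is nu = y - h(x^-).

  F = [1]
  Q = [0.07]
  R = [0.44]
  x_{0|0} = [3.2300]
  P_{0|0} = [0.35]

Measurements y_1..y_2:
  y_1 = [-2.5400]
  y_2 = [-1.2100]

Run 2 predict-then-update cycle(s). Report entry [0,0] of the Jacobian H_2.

step 1: x^-=[3.2300]  P^-=[0.4200]  H_jac=[6.4600]  S=[17.9673]  K=[0.1510]  nu=[-12.9729]  x^+=[1.2710]  P^+=[0.0103]
step 2: x^-=[1.2710]  P^-=[0.0803]  H_jac=[2.5420]  S=[0.9588]  K=[0.2129]  nu=[-2.8254]  x^+=[0.6696]  P^+=[0.0368]

H_jac[0,0] = 2.5420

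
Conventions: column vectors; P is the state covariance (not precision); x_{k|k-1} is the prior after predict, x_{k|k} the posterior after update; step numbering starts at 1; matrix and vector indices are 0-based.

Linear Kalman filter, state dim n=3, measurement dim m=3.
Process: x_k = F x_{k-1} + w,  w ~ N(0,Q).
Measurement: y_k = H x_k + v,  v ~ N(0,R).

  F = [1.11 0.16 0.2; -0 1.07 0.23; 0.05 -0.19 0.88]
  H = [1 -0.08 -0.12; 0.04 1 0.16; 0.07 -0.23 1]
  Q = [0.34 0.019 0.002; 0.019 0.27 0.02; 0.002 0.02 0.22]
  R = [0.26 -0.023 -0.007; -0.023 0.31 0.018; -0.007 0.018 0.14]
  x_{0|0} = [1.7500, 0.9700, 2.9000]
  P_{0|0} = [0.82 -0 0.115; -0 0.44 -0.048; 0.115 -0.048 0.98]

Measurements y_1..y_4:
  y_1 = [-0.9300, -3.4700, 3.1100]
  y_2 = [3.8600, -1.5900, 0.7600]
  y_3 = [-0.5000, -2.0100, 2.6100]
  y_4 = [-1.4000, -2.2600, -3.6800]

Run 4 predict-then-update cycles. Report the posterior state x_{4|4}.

x_post = [-1.3258, -1.3881, -1.9831]

step 1: x^-=[2.6777, 1.7049, 2.4552]  P^-=[1.4488 0.1567 0.3152; 0.1567 0.8020 0.0871; 0.3152 0.0871 1.0230]  S=[1.6296 0.1447 0.2574; 0.1447 1.1849 0.1109; 0.2574 0.1109 1.2115]  K=[0.8281 0.1106 0.1280; 0.0095 0.7056 -0.1379; -0.0319 0.1477 0.8393]  nu=[-3.1767, -5.6748, 0.8595]  x^+=[-0.4706, -2.4480, 2.4400]  P^+=[0.2127 0.0088 0.0013; 0.0088 0.2092 0.0408; 0.0013 0.0408 0.1297]
step 2: x^-=[-0.4260, -2.0581, 2.5888]  P^-=[0.6189 0.0818 0.0339; 0.0818 0.5364 0.0409; 0.0339 0.0409 0.3148]  S=[0.8665 0.0342 0.0206; 0.0342 0.8755 -0.0072; 0.0206 -0.0072 0.4695]  K=[0.6958 0.1015 0.0954; 0.0184 0.6219 -0.1548; -0.0283 0.1123 0.6585]  nu=[4.4320, 0.0710, -2.2723]  x^+=[2.4482, -1.5807, 0.9749]  P^+=[0.1787 0.0100 0.0001; 0.0100 0.1842 0.0311; 0.0001 0.0311 0.1015]
step 3: x^-=[2.6596, -1.4672, 1.2806]  P^-=[0.5746 0.0749 0.0255; 0.0749 0.5016 0.0315; 0.0255 0.0315 0.2952]  S=[0.8245 0.0286 0.0130; 0.0286 0.8364 -0.0123; 0.0130 -0.0123 0.4512]  K=[0.6810 0.0999 0.0905; 0.0190 0.6063 -0.1582; -0.0290 0.1059 0.6458]  nu=[-3.1232, -0.8541, 0.8057]  x^+=[0.5203, -2.1720, 1.8011]  P^+=[0.1749 0.0100 -0.0002; 0.0100 0.1796 0.0292; -0.0002 0.0292 0.0993]
step 4: x^-=[0.5902, -1.9098, 2.0237]  P^-=[0.5694 0.0734 0.0245; 0.0734 0.4952 0.0304; 0.0245 0.0304 0.2938]  S=[0.8197 0.0275 0.0121; 0.0275 0.8296 -0.0123; 0.0121 -0.0123 0.4499]  K=[0.6792 0.0995 0.0899; 0.0189 0.6034 -0.1582; -0.0292 0.1050 0.6450]  nu=[-1.9002, -0.6976, -6.1842]  x^+=[-1.3258, -1.3881, -1.9831]  P^+=[0.1744 0.0099 -0.0003; 0.0099 0.1787 0.0290; -0.0003 0.0290 0.0991]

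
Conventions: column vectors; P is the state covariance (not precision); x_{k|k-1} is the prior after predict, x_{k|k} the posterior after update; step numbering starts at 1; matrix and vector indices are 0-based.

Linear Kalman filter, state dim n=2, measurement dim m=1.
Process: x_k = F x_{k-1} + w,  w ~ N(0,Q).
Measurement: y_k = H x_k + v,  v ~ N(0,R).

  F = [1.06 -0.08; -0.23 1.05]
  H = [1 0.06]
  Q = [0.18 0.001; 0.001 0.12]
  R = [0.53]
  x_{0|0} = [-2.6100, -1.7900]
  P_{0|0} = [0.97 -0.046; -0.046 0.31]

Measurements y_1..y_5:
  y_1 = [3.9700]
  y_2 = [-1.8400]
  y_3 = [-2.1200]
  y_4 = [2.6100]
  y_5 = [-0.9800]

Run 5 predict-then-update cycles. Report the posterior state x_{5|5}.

step 1: x^-=[-2.6234, -1.2792]  P^-=[1.2797 -0.3136; -0.3136 0.5353]  S=[1.7740]  K=[0.7108; -0.1587]  nu=[6.6702]  x^+=[2.1174, -2.3375]  P^+=[0.3835 -0.1135; -0.1135 0.4907]
step 2: x^-=[2.4315, -2.9413]  P^-=[0.6333 -0.2622; -0.2622 0.7361]  S=[1.1345]  K=[0.5444; -0.1922]  nu=[-4.0950]  x^+=[0.2023, -2.1545]  P^+=[0.2971 -0.1435; -0.1435 0.6942]
step 3: x^-=[0.3868, -2.3087]  P^-=[0.5426 -0.2921; -0.2921 0.9704]  S=[1.0411]  K=[0.5044; -0.2246]  nu=[-2.3683]  x^+=[-0.8077, -1.7767]  P^+=[0.2778 -0.1741; -0.1741 0.9178]
step 4: x^-=[-0.7140, -1.6798]  P^-=[0.5275 -0.3408; -0.3408 1.2307]  S=[1.0210]  K=[0.4966; -0.2615]  nu=[3.4248]  x^+=[0.9868, -2.5753]  P^+=[0.2757 -0.2082; -0.2082 1.1609]
step 5: x^-=[1.2520, -2.9310]  P^-=[0.5325 -0.3993; -0.3993 1.5150]  S=[1.0201]  K=[0.4986; -0.3024]  nu=[-2.0561]  x^+=[0.2269, -2.3093]  P^+=[0.2790 -0.2456; -0.2456 1.4218]

x_post = [0.2269, -2.3093]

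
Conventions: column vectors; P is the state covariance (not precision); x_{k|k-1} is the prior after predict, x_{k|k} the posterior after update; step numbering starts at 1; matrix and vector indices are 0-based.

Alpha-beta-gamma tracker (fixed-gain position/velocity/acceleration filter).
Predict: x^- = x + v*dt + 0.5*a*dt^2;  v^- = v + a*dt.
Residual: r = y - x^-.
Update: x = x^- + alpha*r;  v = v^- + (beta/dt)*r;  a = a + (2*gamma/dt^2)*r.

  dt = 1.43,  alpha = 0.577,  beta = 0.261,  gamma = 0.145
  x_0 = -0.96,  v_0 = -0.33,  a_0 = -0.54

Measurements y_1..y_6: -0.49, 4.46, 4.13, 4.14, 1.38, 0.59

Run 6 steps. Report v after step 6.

v_post = 0.1557

step 1: x_pred=-1.9840  r=1.4940  x^+=-1.1220  v^+=-0.8295  a^+=-0.3281
step 2: x_pred=-2.6437  r=7.1037  x^+=1.4551  v^+=-0.0022  a^+=0.6793
step 3: x_pred=2.1466  r=1.9834  x^+=3.2910  v^+=1.3312  a^+=0.9606
step 4: x_pred=6.1768  r=-2.0368  x^+=5.0016  v^+=2.3331  a^+=0.6717
step 5: x_pred=9.0247  r=-7.6447  x^+=4.6137  v^+=1.8984  a^+=-0.4124
step 6: x_pred=6.9067  r=-6.3167  x^+=3.2620  v^+=0.1557  a^+=-1.3082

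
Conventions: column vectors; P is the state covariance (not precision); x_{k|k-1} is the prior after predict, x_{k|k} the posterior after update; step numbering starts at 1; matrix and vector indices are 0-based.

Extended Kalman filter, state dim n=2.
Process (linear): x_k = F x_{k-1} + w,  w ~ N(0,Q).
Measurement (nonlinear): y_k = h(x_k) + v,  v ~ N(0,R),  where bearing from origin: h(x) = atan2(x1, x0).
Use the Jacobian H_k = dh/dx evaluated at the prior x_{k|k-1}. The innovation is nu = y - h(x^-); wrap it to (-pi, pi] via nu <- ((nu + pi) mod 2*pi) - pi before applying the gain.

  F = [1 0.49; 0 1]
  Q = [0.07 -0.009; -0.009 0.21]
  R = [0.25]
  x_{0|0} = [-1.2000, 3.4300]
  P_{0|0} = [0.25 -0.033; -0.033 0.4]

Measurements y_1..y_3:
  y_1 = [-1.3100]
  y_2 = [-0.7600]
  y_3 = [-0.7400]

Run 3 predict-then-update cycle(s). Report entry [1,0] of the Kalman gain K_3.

K[1,0] = 0.2542

step 1: x^-=[0.4807, 3.4300]  P^-=[0.3837 0.1540; 0.1540 0.6100]  H_jac=[-0.2859 0.0401]  S=[0.2788]  K=[-0.3714; -0.0703]  nu=[-2.7416]  x^+=[1.4988, 3.6226]  P^+=[0.3453 0.1467; 0.1467 0.6086]
step 2: x^-=[3.2739, 3.6226]  P^-=[0.7052 0.4360; 0.4360 0.8186]  H_jac=[-0.1519 0.1373]  S=[0.2635]  K=[-0.1794; 0.1752]  nu=[-1.5959]  x^+=[3.5602, 3.3430]  P^+=[0.6967 0.4442; 0.4442 0.8105]
step 3: x^-=[5.1983, 3.3430]  P^-=[1.3966 0.8324; 0.8324 1.0205]  H_jac=[-0.0875 0.1361]  S=[0.2598]  K=[-0.0345; 0.2542]  nu=[-1.3115]  x^+=[5.2435, 3.0096]  P^+=[1.3963 0.8347; 0.8347 1.0037]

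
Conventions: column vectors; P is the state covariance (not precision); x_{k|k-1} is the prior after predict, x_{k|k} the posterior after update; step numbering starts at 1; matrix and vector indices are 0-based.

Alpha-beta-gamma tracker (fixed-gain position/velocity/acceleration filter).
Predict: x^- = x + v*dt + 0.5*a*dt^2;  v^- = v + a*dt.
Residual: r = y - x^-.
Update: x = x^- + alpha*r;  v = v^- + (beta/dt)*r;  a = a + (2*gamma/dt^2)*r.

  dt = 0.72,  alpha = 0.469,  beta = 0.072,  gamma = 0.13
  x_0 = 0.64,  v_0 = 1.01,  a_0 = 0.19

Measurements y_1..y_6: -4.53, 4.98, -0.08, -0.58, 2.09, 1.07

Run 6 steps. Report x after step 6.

x_post = 0.7655

step 1: x_pred=1.4164  r=-5.9464  x^+=-1.3724  v^+=0.5522  a^+=-2.7924
step 2: x_pred=-1.6987  r=6.6787  x^+=1.4336  v^+=-0.7905  a^+=0.5572
step 3: x_pred=1.0089  r=-1.0889  x^+=0.4982  v^+=-0.4982  a^+=0.0111
step 4: x_pred=0.1424  r=-0.7224  x^+=-0.1964  v^+=-0.5624  a^+=-0.3512
step 5: x_pred=-0.6924  r=2.7824  x^+=0.6126  v^+=-0.5370  a^+=1.0443
step 6: x_pred=0.4966  r=0.5734  x^+=0.7655  v^+=0.2722  a^+=1.3319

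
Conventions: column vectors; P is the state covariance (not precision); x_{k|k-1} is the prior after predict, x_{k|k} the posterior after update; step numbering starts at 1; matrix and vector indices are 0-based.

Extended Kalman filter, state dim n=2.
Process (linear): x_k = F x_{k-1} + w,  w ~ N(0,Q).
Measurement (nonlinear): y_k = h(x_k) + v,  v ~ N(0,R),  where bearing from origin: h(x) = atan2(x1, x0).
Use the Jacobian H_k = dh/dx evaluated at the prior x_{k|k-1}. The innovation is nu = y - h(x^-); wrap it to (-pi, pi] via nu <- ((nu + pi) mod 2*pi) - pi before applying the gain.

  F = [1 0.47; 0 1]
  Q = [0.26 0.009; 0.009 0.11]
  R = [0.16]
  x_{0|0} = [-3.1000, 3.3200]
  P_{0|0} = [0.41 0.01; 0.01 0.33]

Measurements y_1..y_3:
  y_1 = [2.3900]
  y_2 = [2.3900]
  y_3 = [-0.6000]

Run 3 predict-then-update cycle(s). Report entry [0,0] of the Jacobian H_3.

H_jac[0,0] = -0.3477

step 1: x^-=[-1.5396, 3.3200]  P^-=[0.7523 0.1741; 0.1741 0.4400]  H_jac=[-0.2479 -0.1150]  S=[0.2220]  K=[-0.9303; -0.4223]  nu=[0.3850]  x^+=[-1.8978, 3.1574]  P^+=[0.5602 0.0869; 0.0869 0.4004]
step 2: x^-=[-0.4138, 3.1574]  P^-=[0.9903 0.2841; 0.2841 0.5104]  H_jac=[-0.3114 -0.0408]  S=[0.2641]  K=[-1.2115; -0.4138]  nu=[0.6889]  x^+=[-1.2484, 2.8723]  P^+=[0.6027 0.1517; 0.1517 0.4652]
step 3: x^-=[0.1016, 2.8723]  P^-=[1.1080 0.3793; 0.3793 0.5752]  H_jac=[-0.3477 0.0123]  S=[0.2908]  K=[-1.3088; -0.4292]  nu=[-2.1354]  x^+=[2.8965, 3.7889]  P^+=[0.6099 0.2160; 0.2160 0.5216]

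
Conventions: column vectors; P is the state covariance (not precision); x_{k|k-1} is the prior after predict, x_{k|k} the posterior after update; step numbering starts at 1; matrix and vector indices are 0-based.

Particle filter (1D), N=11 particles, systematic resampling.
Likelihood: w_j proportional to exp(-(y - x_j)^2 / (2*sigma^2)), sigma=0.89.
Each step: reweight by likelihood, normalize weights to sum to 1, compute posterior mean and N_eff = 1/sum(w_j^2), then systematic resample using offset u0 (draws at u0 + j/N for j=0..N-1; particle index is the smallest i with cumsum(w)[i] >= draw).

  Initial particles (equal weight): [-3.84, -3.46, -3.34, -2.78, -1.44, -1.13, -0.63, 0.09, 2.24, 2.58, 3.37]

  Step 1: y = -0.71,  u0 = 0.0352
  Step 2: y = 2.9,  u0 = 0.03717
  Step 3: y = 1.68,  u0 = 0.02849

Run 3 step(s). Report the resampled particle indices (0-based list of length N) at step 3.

step 1: w=[0.0006, 0.0025, 0.0038, 0.0199, 0.2121, 0.2656, 0.2957, 0.1982, 0.0012, 0.0003, 0.0000]  mean=-0.8493  Neff=4.1200  idx=[4, 4, 4, 5, 5, 5, 6, 6, 6, 7, 7]
step 2: w=[0.0005, 0.0005, 0.0005, 0.0024, 0.0024, 0.0024, 0.0256, 0.0256, 0.0256, 0.4573, 0.4573]  mean=0.0239  Neff=2.3794  idx=[7, 9, 9, 9, 9, 9, 10, 10, 10, 10, 10]
step 3: w=[0.0167, 0.0983, 0.0983, 0.0983, 0.0983, 0.0983, 0.0983, 0.0983, 0.0983, 0.0983, 0.0983]  mean=0.0780  Neff=10.3129  idx=[1, 2, 2, 3, 4, 5, 6, 7, 8, 9, 10]

resampled_idx = [1, 2, 2, 3, 4, 5, 6, 7, 8, 9, 10]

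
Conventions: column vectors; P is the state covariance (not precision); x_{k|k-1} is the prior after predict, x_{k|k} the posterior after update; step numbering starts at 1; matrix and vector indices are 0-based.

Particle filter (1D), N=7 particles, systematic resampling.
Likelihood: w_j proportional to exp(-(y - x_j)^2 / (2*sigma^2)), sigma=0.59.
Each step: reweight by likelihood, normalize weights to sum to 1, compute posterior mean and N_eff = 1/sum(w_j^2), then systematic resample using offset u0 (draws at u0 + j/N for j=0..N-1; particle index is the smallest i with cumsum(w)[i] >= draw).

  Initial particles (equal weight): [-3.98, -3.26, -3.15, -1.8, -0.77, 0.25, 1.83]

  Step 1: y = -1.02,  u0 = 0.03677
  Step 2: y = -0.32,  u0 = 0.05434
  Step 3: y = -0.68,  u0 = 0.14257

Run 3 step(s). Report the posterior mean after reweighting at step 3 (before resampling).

post_mean = -0.7700

step 1: w=[0.0000, 0.0005, 0.0010, 0.2914, 0.6382, 0.0688, 0.0000]  mean=-1.0036  Neff=2.0122  idx=[3, 3, 4, 4, 4, 4, 4]
step 2: w=[0.0112, 0.0112, 0.1955, 0.1955, 0.1955, 0.1955, 0.1955]  mean=-0.7932  Neff=5.2259  idx=[2, 2, 3, 4, 5, 5, 6]
step 3: w=[0.1429, 0.1429, 0.1429, 0.1429, 0.1429, 0.1429, 0.1429]  mean=-0.7700  Neff=7.0000  idx=[0, 1, 2, 3, 4, 5, 6]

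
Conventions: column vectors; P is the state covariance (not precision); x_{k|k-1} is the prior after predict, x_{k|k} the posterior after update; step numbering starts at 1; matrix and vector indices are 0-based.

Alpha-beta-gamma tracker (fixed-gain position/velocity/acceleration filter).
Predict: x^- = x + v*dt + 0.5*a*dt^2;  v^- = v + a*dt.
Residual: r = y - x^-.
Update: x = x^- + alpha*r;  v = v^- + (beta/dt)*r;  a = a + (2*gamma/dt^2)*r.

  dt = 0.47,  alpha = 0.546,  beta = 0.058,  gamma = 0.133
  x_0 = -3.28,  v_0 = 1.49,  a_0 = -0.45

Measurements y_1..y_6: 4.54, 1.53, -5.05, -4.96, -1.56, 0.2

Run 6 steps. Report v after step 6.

step 1: x_pred=-2.6294  r=7.1694  x^+=1.2851  v^+=2.1632  a^+=8.1831
step 2: x_pred=3.2056  r=-1.6756  x^+=2.2907  v^+=5.8025  a^+=6.1654
step 3: x_pred=5.6989  r=-10.7489  x^+=-0.1700  v^+=7.3738  a^+=-6.7780
step 4: x_pred=2.5471  r=-7.5071  x^+=-1.5518  v^+=3.2617  a^+=-15.8178
step 5: x_pred=-1.7659  r=0.2059  x^+=-1.6535  v^+=-4.1472  a^+=-15.5699
step 6: x_pred=-5.3224  r=5.5224  x^+=-2.3071  v^+=-10.7836  a^+=-8.9201

v_post = -10.7836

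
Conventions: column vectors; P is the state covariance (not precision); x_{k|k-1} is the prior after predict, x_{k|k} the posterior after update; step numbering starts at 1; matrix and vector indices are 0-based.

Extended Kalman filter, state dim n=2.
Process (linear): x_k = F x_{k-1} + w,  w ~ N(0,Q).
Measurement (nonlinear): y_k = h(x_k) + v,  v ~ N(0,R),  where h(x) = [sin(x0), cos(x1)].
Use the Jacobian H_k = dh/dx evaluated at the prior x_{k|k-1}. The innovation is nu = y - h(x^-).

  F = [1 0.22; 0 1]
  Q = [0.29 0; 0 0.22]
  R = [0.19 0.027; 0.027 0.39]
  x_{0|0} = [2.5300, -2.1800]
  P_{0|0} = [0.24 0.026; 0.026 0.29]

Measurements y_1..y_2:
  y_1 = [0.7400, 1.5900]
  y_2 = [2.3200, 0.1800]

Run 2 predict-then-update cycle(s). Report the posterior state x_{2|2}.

step 1: x^-=[2.0504, -2.1800]  P^-=[0.5555 0.0898; 0.0898 0.5100]  H_jac=[-0.4614 0.0000; 0.0000 0.8201]  S=[0.3083 -0.0070; -0.0070 0.7330]  K=[-0.8294 0.0926; -0.1215 0.5694]  nu=[-0.1472, 2.1622]  x^+=[2.3726, -0.9309]  P^+=[0.3361 0.0167; 0.0167 0.2668]
step 2: x^-=[2.1678, -0.9309]  P^-=[0.6464 0.0754; 0.0754 0.4868]  H_jac=[-0.5622 0.0000; 0.0000 0.8021]  S=[0.3943 -0.0070; -0.0070 0.7032]  K=[-0.9202 0.0769; -0.0977 0.5543]  nu=[1.4930, -0.4171]  x^+=[0.7619, -1.3079]  P^+=[0.3073 0.0064; 0.0064 0.2662]

x_post = [0.7619, -1.3079]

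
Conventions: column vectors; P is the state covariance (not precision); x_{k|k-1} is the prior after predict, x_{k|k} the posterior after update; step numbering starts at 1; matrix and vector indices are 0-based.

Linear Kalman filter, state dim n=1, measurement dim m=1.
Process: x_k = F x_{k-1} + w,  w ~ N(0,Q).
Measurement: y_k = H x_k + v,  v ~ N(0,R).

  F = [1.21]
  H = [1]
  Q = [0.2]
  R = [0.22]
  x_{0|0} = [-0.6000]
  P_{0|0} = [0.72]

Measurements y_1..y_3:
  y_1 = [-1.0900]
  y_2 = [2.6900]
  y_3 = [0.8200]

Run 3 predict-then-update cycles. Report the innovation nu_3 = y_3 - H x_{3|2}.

innov = [-0.9225]

step 1: x^-=[-0.7260]  P^-=[1.2542]  S=[1.4742]  K=[0.8508]  nu=[-0.3640]  x^+=[-1.0357]  P^+=[0.1872]
step 2: x^-=[-1.2532]  P^-=[0.4740]  S=[0.6940]  K=[0.6830]  nu=[3.9432]  x^+=[1.4401]  P^+=[0.1503]
step 3: x^-=[1.7425]  P^-=[0.4200]  S=[0.6400]  K=[0.6562]  nu=[-0.9225]  x^+=[1.1371]  P^+=[0.1444]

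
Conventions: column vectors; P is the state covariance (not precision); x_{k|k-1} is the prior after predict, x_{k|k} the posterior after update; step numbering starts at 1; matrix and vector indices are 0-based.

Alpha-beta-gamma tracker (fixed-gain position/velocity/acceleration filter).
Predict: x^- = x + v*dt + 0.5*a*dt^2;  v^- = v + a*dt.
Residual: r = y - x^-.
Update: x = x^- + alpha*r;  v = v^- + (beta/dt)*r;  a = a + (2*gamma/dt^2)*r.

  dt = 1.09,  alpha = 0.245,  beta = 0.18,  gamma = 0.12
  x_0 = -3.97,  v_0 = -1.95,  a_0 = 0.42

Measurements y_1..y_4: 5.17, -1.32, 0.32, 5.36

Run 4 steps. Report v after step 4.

step 1: x_pred=-5.8460  r=11.0160  x^+=-3.1471  v^+=0.3270  a^+=2.6453
step 2: x_pred=-1.2193  r=-0.1007  x^+=-1.2440  v^+=3.1937  a^+=2.6249
step 3: x_pred=3.7965  r=-3.4765  x^+=2.9447  v^+=5.4807  a^+=1.9227
step 4: x_pred=10.0609  r=-4.7009  x^+=8.9092  v^+=6.8001  a^+=0.9731

v_post = 6.8001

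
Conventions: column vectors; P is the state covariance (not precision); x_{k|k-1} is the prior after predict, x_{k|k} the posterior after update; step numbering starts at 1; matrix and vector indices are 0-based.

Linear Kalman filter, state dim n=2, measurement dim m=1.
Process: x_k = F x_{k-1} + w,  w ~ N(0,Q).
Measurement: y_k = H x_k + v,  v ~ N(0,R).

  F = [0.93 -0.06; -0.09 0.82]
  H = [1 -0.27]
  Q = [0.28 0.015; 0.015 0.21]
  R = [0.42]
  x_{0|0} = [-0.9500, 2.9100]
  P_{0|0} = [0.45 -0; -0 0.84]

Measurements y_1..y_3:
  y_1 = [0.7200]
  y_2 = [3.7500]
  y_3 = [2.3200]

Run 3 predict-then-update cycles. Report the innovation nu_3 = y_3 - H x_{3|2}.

step 1: x^-=[-1.0581, 2.4717]  P^-=[0.6722 -0.0640; -0.0640 0.7785]  S=[1.1835]  K=[0.5826; -0.2317]  nu=[2.4455]  x^+=[0.3666, 1.9052]  P^+=[0.2705 0.0957; 0.0957 0.7149]
step 2: x^-=[0.2266, 1.5293]  P^-=[0.5059 0.0307; 0.0307 0.6788]  S=[0.9588]  K=[0.5190; -0.1591]  nu=[3.9363]  x^+=[2.2695, 0.9029]  P^+=[0.2476 0.1099; 0.1099 0.6545]
step 3: x^-=[2.0564, 0.5361]  P^-=[0.4843 0.0465; 0.0465 0.6359]  S=[0.9255]  K=[0.5097; -0.1353]  nu=[0.4083]  x^+=[2.2645, 0.4809]  P^+=[0.2438 0.1103; 0.1103 0.6189]

innov = [0.4083]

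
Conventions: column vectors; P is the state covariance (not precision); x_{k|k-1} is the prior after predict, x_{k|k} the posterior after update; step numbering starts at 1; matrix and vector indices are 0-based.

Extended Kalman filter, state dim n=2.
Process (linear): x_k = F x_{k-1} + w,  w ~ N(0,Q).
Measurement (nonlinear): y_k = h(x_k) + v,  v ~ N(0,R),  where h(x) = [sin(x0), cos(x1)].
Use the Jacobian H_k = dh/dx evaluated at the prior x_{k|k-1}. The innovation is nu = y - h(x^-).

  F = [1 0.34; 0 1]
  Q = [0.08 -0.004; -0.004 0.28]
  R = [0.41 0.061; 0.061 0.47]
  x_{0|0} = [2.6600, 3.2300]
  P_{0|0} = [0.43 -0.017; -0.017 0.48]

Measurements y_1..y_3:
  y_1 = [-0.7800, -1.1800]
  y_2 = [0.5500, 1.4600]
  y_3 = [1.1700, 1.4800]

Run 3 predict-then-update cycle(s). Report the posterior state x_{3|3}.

x_post = [7.5043, 5.6465]

step 1: x^-=[3.7582, 3.2300]  P^-=[0.5539 0.1422; 0.1422 0.7600]  H_jac=[-0.8158 0.0000; 0.0000 0.0883]  S=[0.7787 0.0508; 0.0508 0.4759]  K=[-0.5861 0.0889; -0.1593 0.1580]  nu=[-0.2017, -0.1839]  x^+=[3.8601, 3.2331]  P^+=[0.2879 0.0682; 0.0682 0.7309]
step 2: x^-=[4.9593, 3.2331]  P^-=[0.4988 0.3127; 0.3127 1.0109]  H_jac=[0.2445 0.0000; 0.0000 0.0914]  S=[0.4398 0.0680; 0.0680 0.4784]  K=[0.2740 0.0208; 0.1472 0.1721]  nu=[1.5197, 2.4558]  x^+=[5.4268, 3.8795]  P^+=[0.4648 0.2899; 0.2899 0.9838]
step 3: x^-=[6.7458, 3.8795]  P^-=[0.8556 0.6204; 0.6204 1.2638]  H_jac=[0.8949 0.0000; 0.0000 0.6727]  S=[1.0952 0.4345; 0.4345 1.0420]  K=[0.6473 0.1306; 0.2195 0.7244]  nu=[0.7237, 2.2199]  x^+=[7.5043, 5.6465]  P^+=[0.3055 0.1500; 0.1500 0.5260]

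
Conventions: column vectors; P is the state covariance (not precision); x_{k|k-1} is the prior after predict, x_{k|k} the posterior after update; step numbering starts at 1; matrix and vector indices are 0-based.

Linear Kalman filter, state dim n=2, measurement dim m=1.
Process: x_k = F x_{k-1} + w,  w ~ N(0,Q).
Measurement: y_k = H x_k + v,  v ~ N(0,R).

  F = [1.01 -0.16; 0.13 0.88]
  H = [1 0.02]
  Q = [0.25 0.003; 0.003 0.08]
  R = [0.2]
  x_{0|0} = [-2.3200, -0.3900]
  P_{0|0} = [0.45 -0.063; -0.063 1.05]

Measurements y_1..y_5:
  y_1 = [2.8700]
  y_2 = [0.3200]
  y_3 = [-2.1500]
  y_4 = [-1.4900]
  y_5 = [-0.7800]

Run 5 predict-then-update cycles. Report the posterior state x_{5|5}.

step 1: x^-=[-2.2808, -0.6448]  P^-=[0.7563 -0.1404; -0.1404 0.8863]  S=[0.9510]  K=[0.7923; -0.1290]  nu=[5.1637]  x^+=[1.8103, -1.3111]  P^+=[0.1593 -0.0432; -0.0432 0.8705]
step 2: x^-=[2.0382, -0.9184]  P^-=[0.4488 -0.1362; -0.1362 0.7469]  S=[0.6436]  K=[0.6930; -0.1883]  nu=[-1.6998]  x^+=[0.8602, -0.5983]  P^+=[0.1396 -0.0521; -0.0521 0.7241]
step 3: x^-=[0.9645, -0.4147]  P^-=[0.4278 -0.1259; -0.1259 0.6312]  S=[0.6231]  K=[0.6826; -0.1818]  nu=[-3.1062]  x^+=[-1.1559, 0.1500]  P^+=[0.1375 -0.0486; -0.0486 0.6106]
step 4: x^-=[-1.1915, -0.0183]  P^-=[0.4216 -0.1071; -0.1071 0.5440]  S=[0.6175]  K=[0.6792; -0.1558]  nu=[-0.2982]  x^+=[-1.3940, 0.0281]  P^+=[0.1367 -0.0417; -0.0417 0.5290]
step 5: x^-=[-1.4124, -0.1565]  P^-=[0.4165 -0.0898; -0.0898 0.4825]  S=[0.6131]  K=[0.6764; -0.1307]  nu=[0.6356]  x^+=[-0.9826, -0.2395]  P^+=[0.1360 -0.0356; -0.0356 0.4720]

x_post = [-0.9826, -0.2395]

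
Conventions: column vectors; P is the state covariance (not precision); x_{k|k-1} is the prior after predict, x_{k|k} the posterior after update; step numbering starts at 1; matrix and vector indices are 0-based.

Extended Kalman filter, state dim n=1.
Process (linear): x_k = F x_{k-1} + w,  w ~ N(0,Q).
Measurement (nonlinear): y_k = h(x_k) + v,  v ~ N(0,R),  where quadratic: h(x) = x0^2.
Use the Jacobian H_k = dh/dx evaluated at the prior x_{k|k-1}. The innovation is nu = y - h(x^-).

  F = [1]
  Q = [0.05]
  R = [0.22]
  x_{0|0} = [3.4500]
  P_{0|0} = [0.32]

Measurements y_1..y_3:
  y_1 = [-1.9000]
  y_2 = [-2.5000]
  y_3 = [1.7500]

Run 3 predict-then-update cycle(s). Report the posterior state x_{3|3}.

step 1: x^-=[3.4500]  P^-=[0.3700]  H_jac=[6.9000]  S=[17.8357]  K=[0.1431]  nu=[-13.8025]  x^+=[1.4743]  P^+=[0.0046]
step 2: x^-=[1.4743]  P^-=[0.0546]  H_jac=[2.9486]  S=[0.6944]  K=[0.2317]  nu=[-4.6736]  x^+=[0.3915]  P^+=[0.0173]
step 3: x^-=[0.3915]  P^-=[0.0673]  H_jac=[0.7829]  S=[0.2612]  K=[0.2017]  nu=[1.5968]  x^+=[0.7135]  P^+=[0.0567]

x_post = [0.7135]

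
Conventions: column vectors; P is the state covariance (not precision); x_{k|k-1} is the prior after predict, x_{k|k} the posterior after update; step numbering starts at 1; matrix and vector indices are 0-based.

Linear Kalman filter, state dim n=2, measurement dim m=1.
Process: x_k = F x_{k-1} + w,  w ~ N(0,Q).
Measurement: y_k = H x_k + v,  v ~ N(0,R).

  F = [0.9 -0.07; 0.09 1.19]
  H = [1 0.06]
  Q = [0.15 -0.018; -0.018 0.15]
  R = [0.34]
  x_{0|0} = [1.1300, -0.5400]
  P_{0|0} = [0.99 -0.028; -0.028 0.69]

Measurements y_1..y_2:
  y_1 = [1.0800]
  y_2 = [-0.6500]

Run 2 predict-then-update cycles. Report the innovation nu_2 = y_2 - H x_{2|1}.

step 1: x^-=[1.0548, -0.5409]  P^-=[0.9588 -0.0251; -0.0251 1.1291]  S=[1.2999]  K=[0.7365; 0.0328]  nu=[0.0577]  x^+=[1.0973, -0.5390]  P^+=[0.2538 -0.0565; -0.0565 1.1277]
step 2: x^-=[1.0253, -0.5427]  P^-=[0.3682 -0.1515; -0.1515 1.7369]  S=[0.6963]  K=[0.5158; -0.0680]  nu=[-1.6427]  x^+=[0.1780, -0.4310]  P^+=[0.1830 -0.1271; -0.1271 1.7337]

innov = [-1.6427]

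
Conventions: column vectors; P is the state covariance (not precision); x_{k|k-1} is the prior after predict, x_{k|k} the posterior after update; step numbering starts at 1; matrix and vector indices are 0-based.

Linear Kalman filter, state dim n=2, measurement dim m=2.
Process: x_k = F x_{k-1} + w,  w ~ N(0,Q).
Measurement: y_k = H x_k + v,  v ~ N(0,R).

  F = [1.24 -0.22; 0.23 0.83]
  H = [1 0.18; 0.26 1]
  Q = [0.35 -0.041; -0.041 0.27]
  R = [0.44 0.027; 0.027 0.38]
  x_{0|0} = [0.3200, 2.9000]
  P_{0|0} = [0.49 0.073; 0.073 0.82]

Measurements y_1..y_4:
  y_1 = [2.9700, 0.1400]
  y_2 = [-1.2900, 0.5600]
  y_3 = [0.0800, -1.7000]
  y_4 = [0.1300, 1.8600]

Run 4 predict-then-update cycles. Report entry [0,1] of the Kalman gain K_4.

K[0,1] = -0.0089

step 1: x^-=[-0.2412, 2.4806]  P^-=[1.1033 0.0205; 0.0205 0.8887]  S=[1.5794 0.4952; 0.4952 1.3539]  K=[0.7113 -0.0332; -0.1048 0.6987]  nu=[2.7647, -2.2779]  x^+=[1.8008, 0.5993]  P^+=[0.3261 -0.0782; -0.0782 0.2830]
step 2: x^-=[2.1012, 0.9116]  P^-=[0.9078 -0.0762; -0.0762 0.4523]  S=[1.3351 0.2647; 0.2647 0.8541]  K=[0.6740 -0.0217; -0.1028 0.5383]  nu=[-3.5553, -0.8979]  x^+=[-0.2757, 0.7938]  P^+=[0.3086 -0.0703; -0.0703 0.2201]
step 3: x^-=[-0.5165, 0.5954]  P^-=[0.8736 -0.0620; -0.0620 0.4111]  S=[1.3046 0.2633; 0.2633 0.8179]  K=[0.6634 -0.0116; -0.0944 0.5133]  nu=[0.4893, -2.1612]  x^+=[-0.1668, -0.5600]  P^+=[0.3034 -0.0654; -0.0654 0.2095]
step 4: x^-=[-0.0836, -0.5032]  P^-=[0.8622 -0.0567; -0.0567 0.4054]  S=[1.2950 0.2648; 0.2648 0.8142]  K=[0.6598 -0.0089; -0.0916 0.5096]  nu=[0.3042, 2.3849]  x^+=[0.0959, 0.6843]  P^+=[0.3016 -0.0640; -0.0640 0.2078]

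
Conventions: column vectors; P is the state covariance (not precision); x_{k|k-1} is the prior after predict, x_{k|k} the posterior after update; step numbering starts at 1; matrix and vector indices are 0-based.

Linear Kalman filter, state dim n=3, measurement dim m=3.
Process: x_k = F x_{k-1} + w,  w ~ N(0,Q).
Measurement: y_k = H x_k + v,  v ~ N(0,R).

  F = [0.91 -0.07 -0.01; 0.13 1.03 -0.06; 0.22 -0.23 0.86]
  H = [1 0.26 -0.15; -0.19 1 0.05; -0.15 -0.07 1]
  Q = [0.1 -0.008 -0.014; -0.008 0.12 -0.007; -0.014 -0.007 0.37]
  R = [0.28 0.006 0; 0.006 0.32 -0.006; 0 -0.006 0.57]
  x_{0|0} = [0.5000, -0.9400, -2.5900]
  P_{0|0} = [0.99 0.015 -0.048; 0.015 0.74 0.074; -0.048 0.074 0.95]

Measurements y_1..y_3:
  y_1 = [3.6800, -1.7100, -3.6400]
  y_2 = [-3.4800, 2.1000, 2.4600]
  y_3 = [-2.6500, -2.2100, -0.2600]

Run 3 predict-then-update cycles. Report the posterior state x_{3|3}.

step 1: x^-=[0.5467, -0.7478, -1.9012]  P^-=[0.9226 0.0725 0.1428; 0.0725 0.9208 -0.1382; 0.1428 -0.1382 1.1107]  S=[1.2955 0.1608 -0.2210; 0.1608 1.2328 -0.1645; -0.2210 -0.1645 1.6840]  K=[0.7444 -0.1639 0.0813; 0.1631 0.7040 -0.0366; 0.0678 -0.0098 0.6605]  nu=[3.0425, -0.7633, -1.7091]  x^+=[2.7977, -0.7262, -2.8164]  P^+=[0.2221 -0.0103 0.0799; -0.0103 0.2251 -0.0109; 0.0799 -0.0109 0.3878]
step 2: x^-=[2.6249, -0.2153, -1.6395]  P^-=[0.2849 -0.0116 0.0961; -0.0116 0.3613 -0.0779; 0.0961 -0.0779 0.7151]  S=[0.5766 0.0476 -0.0781; 0.0476 0.6882 -0.0824; -0.0781 -0.0824 1.2751]  K=[0.4820 -0.1142 0.0646; 0.1156 0.5098 -0.0395; 0.0224 -0.0230 0.5537]  nu=[-6.2949, 2.8960, 4.4782]  x^+=[-0.4507, 0.3568, 0.6322]  P^+=[0.1455 -0.0093 0.0587; -0.0093 0.1631 -0.0156; 0.0587 -0.0156 0.3234]
step 3: x^-=[-0.4415, 0.2709, 0.3625]  P^-=[0.2214 -0.0142 0.0638; -0.0142 0.2951 -0.0682; 0.0638 -0.0682 0.6542]  S=[0.5149 0.0366 -0.0884; 0.0366 0.6221 -0.0663; -0.0884 -0.0663 1.2207]  K=[0.4204 -0.1047 0.0506; 0.1018 0.4632 -0.0385; -0.0087 -0.0195 0.5303]  nu=[-2.2246, -2.5829, -0.6698]  x^+=[-1.1403, -1.1260, 0.0772]  P^+=[0.1268 -0.0096 0.0478; -0.0096 0.1480 -0.0158; 0.0478 -0.0158 0.3084]

x_post = [-1.1403, -1.1260, 0.0772]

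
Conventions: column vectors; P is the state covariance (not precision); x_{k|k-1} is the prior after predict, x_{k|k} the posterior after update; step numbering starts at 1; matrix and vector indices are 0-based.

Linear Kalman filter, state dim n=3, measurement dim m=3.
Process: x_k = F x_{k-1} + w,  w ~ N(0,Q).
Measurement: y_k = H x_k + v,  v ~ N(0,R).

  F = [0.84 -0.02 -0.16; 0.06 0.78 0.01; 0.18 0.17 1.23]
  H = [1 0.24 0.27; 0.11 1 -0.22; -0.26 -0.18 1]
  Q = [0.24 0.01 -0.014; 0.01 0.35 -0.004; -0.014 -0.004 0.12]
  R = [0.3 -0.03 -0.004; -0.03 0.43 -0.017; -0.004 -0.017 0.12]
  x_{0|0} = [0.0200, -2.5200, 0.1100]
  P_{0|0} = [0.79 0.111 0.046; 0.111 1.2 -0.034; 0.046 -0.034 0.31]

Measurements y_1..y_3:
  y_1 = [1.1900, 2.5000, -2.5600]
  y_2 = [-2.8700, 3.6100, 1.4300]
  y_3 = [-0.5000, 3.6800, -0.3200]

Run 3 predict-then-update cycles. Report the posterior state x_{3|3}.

x_post = [-1.2078, 2.7854, 0.0990]

step 1: x^-=[0.0496, -1.9633, -0.2895]  P^-=[0.7895 0.1074 0.1038; 0.1074 1.0929 0.1550; 0.1038 0.1550 0.6622]  S=[1.3284 0.4039 0.0224; 0.4039 1.5149 -0.2336; 0.0224 -0.2336 0.7713]  K=[0.6676 -0.0965 -0.2053; 0.0950 0.6997 0.1188; 0.2014 0.0844 0.8071]  nu=[1.6898, 4.3942, -2.6110]  x^+=[1.2897, 0.9616, -1.6857]  P^+=[0.2182 -0.0783 0.0170; -0.0783 0.3130 0.0380; 0.0170 0.0380 0.1059]
step 2: x^-=[1.3338, 0.8106, -1.6778]  P^-=[0.3951 -0.0400 0.0013; -0.0400 0.5345 0.0671; 0.0013 0.0671 0.3149]  S=[0.7390 0.0963 -0.0211; 0.0963 0.9461 -0.1126; -0.0211 -0.1126 0.4503]  K=[0.5260 -0.0744 -0.2033; 0.0753 0.5488 0.0993; 0.1499 0.0653 0.6950]  nu=[-3.9453, 2.2836, 3.6005]  x^+=[-1.6433, 2.1244, 0.3824]  P^+=[0.1732 -0.0614 0.0087; -0.0614 0.2455 0.0305; 0.0087 0.0305 0.0895]
step 3: x^-=[-1.4840, 1.5622, 0.5357]  P^-=[0.3645 -0.0293 -0.0076; -0.0293 0.4947 0.0522; -0.0076 0.0522 0.2809]  S=[0.7021 0.0949 -0.0343; 0.0949 0.9137 -0.1170; -0.0343 -0.1170 0.4240]  K=[0.5050 -0.0652 -0.2062; 0.0803 0.5277 0.0833; 0.1398 0.0603 0.6730]  nu=[0.4645, 2.3989, -0.9604]  x^+=[-1.2078, 2.7854, 0.0990]  P^+=[0.1658 -0.0563 0.0073; -0.0563 0.2355 0.0285; 0.0073 0.0285 0.0862]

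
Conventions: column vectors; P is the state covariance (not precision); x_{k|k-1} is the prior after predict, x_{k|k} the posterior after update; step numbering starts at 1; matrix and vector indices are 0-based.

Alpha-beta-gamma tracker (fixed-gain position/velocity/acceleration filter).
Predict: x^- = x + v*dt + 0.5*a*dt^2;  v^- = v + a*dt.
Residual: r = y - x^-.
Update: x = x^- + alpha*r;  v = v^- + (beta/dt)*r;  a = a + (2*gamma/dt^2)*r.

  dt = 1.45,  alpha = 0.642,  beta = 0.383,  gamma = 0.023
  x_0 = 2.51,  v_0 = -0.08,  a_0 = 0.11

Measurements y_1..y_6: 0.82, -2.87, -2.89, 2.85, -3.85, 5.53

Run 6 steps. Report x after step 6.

step 1: x_pred=2.5096  r=-1.6896  x^+=1.4249  v^+=-0.3668  a^+=0.0730
step 2: x_pred=0.9698  r=-3.8398  x^+=-1.4953  v^+=-1.2751  a^+=-0.0110
step 3: x_pred=-3.3558  r=0.4658  x^+=-3.0568  v^+=-1.1680  a^+=-0.0008
step 4: x_pred=-4.7512  r=7.6012  x^+=0.1288  v^+=0.8386  a^+=0.1655
step 5: x_pred=1.5188  r=-5.3688  x^+=-1.9280  v^+=-0.3395  a^+=0.0481
step 6: x_pred=-2.3697  r=7.8997  x^+=2.7019  v^+=1.8168  a^+=0.2209

x_post = 2.7019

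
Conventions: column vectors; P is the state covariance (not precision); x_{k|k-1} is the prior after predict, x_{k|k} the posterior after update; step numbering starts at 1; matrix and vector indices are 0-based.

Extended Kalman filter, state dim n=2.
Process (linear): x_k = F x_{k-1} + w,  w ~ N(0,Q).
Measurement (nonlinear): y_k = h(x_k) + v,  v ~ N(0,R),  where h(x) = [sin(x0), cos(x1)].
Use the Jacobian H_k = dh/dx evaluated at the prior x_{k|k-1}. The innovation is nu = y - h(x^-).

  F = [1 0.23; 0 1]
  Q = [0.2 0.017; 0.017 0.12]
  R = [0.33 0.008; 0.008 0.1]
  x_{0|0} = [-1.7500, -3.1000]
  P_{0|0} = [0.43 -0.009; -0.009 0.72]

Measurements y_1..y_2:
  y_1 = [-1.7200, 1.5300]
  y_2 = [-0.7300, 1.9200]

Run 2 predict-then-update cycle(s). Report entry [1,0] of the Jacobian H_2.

H_jac[1,0] = 0.0000

step 1: x^-=[-2.4630, -3.1000]  P^-=[0.6639 0.1736; 0.1736 0.8400]  H_jac=[-0.7785 0.0000; 0.0000 0.0416]  S=[0.7323 0.0024; 0.0024 0.1015]  K=[-0.7060 0.0877; -0.1857 0.3486]  nu=[-1.0923, 2.5291]  x^+=[-1.4699, -2.0155]  P^+=[0.2984 0.0751; 0.0751 0.8027]
step 2: x^-=[-1.9335, -2.0155]  P^-=[0.5754 0.2768; 0.2768 0.9227]  H_jac=[-0.3548 0.0000; 0.0000 0.9028]  S=[0.4024 -0.0806; -0.0806 0.8520]  K=[-0.4572 0.2500; -0.0490 0.9731]  nu=[0.2049, 2.3502]  x^+=[-1.4398, 0.2614]  P^+=[0.4196 0.0236; 0.0236 0.1074]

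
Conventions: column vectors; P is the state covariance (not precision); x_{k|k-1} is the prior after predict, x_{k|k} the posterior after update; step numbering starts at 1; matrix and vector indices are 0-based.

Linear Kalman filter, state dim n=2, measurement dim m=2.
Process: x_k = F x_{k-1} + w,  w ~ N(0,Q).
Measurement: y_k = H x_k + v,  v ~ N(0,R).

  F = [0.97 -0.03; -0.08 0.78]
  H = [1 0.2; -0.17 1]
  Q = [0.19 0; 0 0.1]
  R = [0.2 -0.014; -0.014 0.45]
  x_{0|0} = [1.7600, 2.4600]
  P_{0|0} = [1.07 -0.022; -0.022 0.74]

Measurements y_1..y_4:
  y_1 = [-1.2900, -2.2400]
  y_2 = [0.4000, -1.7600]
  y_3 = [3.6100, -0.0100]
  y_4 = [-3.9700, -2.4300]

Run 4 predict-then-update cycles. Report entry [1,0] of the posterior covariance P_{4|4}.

step 1: x^-=[1.6334, 1.7780]  P^-=[1.1987 -0.1170; -0.1170 0.5598]  S=[1.3743 -0.2189; -0.2189 1.0842]  K=[0.8349 -0.1273; 0.0842 0.5517]  nu=[-3.2790, -3.7403]  x^+=[-0.6280, -0.5613]  P^+=[0.1766 -0.0390; -0.0390 0.2404]
step 2: x^-=[-0.5923, -0.3876]  P^-=[0.3586 -0.0489; -0.0489 0.2523]  S=[0.5491 -0.0718; -0.0718 0.7293]  K=[0.6236 -0.0893; 0.0501 0.3623]  nu=[1.0699, -1.4731]  x^+=[0.2063, -0.8676]  P^+=[0.1313 -0.0266; -0.0266 0.1578]
step 3: x^-=[0.2262, -0.6932]  P^-=[0.3152 -0.0341; -0.0341 0.2002]  S=[0.5096 -0.0605; -0.0605 0.6709]  K=[0.5961 -0.0769; 0.0486 0.3114]  nu=[3.5225, 0.7217]  x^+=[2.2703, -0.2972]  P^+=[0.1246 -0.0218; -0.0218 0.1357]
step 4: x^-=[2.2111, -0.4134]  P^-=[0.3087 -0.0294; -0.0294 0.1861]  S=[0.5044 -0.0576; -0.0576 0.6550]  K=[0.5920 -0.0729; 0.0494 0.2961]  nu=[-6.0984, -1.6407]  x^+=[-1.2797, -1.2003]  P^+=[0.1234 -0.0201; -0.0201 0.1291]

P_post[1,0] = -0.0201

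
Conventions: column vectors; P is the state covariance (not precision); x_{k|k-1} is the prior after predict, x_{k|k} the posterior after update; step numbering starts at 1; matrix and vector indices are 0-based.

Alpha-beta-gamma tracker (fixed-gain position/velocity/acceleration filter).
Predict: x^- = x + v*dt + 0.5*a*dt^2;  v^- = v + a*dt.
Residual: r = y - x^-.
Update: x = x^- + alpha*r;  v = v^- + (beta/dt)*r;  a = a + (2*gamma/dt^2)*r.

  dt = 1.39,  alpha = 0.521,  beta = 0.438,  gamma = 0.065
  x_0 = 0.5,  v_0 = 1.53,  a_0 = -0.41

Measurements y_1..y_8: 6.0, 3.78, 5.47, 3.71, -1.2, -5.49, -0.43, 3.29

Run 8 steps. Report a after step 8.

step 1: x_pred=2.2306  r=3.7694  x^+=4.1945  v^+=2.1479  a^+=-0.1564
step 2: x_pred=7.0289  r=-3.2489  x^+=5.3362  v^+=0.9067  a^+=-0.3750
step 3: x_pred=6.2343  r=-0.7643  x^+=5.8361  v^+=0.1447  a^+=-0.4264
step 4: x_pred=5.6253  r=-1.9153  x^+=4.6274  v^+=-1.0516  a^+=-0.5553
step 5: x_pred=2.6293  r=-3.8293  x^+=0.6342  v^+=-3.0300  a^+=-0.8129
step 6: x_pred=-4.3629  r=-1.1271  x^+=-4.9501  v^+=-4.5152  a^+=-0.8888
step 7: x_pred=-12.0848  r=11.6548  x^+=-6.0127  v^+=-2.0781  a^+=-0.1046
step 8: x_pred=-9.0022  r=12.2922  x^+=-2.5980  v^+=1.6499  a^+=0.7225

a_post = 0.7225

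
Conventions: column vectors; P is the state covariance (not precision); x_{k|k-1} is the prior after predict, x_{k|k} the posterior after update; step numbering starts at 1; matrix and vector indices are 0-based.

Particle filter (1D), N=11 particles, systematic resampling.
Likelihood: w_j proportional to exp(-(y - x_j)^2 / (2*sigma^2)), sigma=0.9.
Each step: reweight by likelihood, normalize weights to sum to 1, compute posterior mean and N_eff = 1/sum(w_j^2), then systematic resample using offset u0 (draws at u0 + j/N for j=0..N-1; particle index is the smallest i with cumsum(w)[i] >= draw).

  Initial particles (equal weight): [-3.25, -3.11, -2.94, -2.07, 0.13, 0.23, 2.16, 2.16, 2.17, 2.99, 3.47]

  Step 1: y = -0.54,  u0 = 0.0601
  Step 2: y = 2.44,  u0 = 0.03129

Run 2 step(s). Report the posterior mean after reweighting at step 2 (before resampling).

post_mean = 0.1923

step 1: w=[0.0060, 0.0095, 0.0161, 0.1327, 0.4266, 0.3903, 0.0063, 0.0063, 0.0060, 0.0003, 0.0000]  mean=-0.1850  Neff=2.8379  idx=[3, 3, 4, 4, 4, 4, 5, 5, 5, 5, 5]
step 2: w=[0.0000, 0.0000, 0.0943, 0.0943, 0.0943, 0.0943, 0.1246, 0.1246, 0.1246, 0.1246, 0.1246]  mean=0.1923  Neff=8.8377  idx=[2, 3, 4, 5, 6, 6, 7, 8, 9, 9, 10]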